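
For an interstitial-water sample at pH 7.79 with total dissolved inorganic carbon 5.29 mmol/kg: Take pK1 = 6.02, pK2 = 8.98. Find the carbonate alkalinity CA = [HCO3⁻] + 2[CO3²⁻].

CA = 5.52 mmol/kg

CA = [HCO3⁻] + 2[CO3²⁻] = (α₁ + 2α₂)·DIC
At pH 7.79: [H⁺]/K1 = 10^-1.77 = 0.016982, K2/[H⁺] = 10^-1.19 = 0.064565
α₁ = 1/(1 + 0.016982 + 0.064565) = 1/1.0815 = 0.9246; α₂ = α₁·K2/[H⁺] = 0.05970
α₁ + 2α₂ = 1.0440
CA = 1.0440 × 5.29 = 5.52 mmol/kg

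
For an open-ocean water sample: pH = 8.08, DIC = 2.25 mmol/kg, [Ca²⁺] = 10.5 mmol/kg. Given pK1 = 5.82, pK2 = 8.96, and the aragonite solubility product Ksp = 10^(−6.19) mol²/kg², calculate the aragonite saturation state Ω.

α₂ = 1 / (1 + [H⁺]/K2 + [H⁺]²/(K1K2)) = 1 / (1 + 10^+0.88 + 10^-1.38)
   = 1 / (1 + 7.5858 + 0.041687) = 1/8.6275 = 0.1159
[CO3²⁻] = α₂ × DIC = 0.1159 × 2.25 = 0.2608 mmol/kg
Ksp = 10^(−6.19) = 6.457×10^-7
Ω = [Ca²⁺][CO3²⁻]/Ksp = (10.5×10^-3)(2.608×10^-4) / 6.457×10^-7 = 4.24

Ω = 4.24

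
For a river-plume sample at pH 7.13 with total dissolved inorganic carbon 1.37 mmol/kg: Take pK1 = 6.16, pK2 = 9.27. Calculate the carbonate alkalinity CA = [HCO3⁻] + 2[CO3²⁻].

CA = [HCO3⁻] + 2[CO3²⁻] = (α₁ + 2α₂)·DIC
At pH 7.13: [H⁺]/K1 = 10^-0.97 = 0.10715, K2/[H⁺] = 10^-2.14 = 0.0072444
α₁ = 1/(1 + 0.10715 + 0.0072444) = 1/1.1144 = 0.8973; α₂ = α₁·K2/[H⁺] = 0.006501
α₁ + 2α₂ = 0.9103
CA = 0.9103 × 1.37 = 1.25 mmol/kg

CA = 1.25 mmol/kg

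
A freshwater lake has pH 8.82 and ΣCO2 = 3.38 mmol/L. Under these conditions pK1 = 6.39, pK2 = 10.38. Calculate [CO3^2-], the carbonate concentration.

[CO3²⁻] = 0.0903 mmol/L

α₂ = 1 / (1 + [H⁺]/K2 + [H⁺]²/(K1K2)) = 1 / (1 + 10^+1.56 + 10^-0.87)
   = 1 / (1 + 36.308 + 0.13490) = 1/37.443 = 0.02671
[CO3²⁻] = α₂ × DIC = 0.02671 × 3.38 = 0.0903 mmol/L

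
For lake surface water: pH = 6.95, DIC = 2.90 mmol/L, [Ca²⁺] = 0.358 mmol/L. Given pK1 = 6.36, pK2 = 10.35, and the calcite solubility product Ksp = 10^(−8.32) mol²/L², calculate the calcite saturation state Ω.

α₂ = 1 / (1 + [H⁺]/K2 + [H⁺]²/(K1K2)) = 1 / (1 + 10^+3.40 + 10^+2.81)
   = 1 / (1 + 2511.9 + 645.65) = 1/3158.5 = 0.0003166
[CO3²⁻] = α₂ × DIC = 0.0003166 × 2.90 = 0.0009181 mmol/L = 0.9181 μmol/L
Ksp = 10^(−8.32) = 4.786×10^-9
Ω = [Ca²⁺][CO3²⁻]/Ksp = (0.358×10^-3)(9.181×10^-7) / 4.786×10^-9 = 0.0687

Ω = 0.0687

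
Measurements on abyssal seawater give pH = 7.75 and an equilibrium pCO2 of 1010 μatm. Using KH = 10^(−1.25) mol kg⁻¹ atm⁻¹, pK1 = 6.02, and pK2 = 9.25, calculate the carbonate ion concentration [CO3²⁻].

[CO2*] = KH · pCO2 = 10^(−1.25) × 1010×10^-6 = 5.680×10^-5 mol/kg
α₀ = 1/(1 + K1/[H⁺] + K1K2/[H⁺]²) = 1/(1 + 10^+1.73 + 10^+0.23) = 0.01773
DIC = [CO2*]/α₀ = 5.680×10^-5 / 0.01773 = 3.203 mmol/kg
[CO3²⁻] = α₂·DIC; α₂ = 0.03011, so [CO3²⁻] = 0.03011 × 3.203 = 0.0965 mmol/kg

[CO3²⁻] = 0.0965 mmol/kg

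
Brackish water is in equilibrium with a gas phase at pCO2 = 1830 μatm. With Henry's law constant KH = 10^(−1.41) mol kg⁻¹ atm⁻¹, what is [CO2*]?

KH = 10^(−1.41) = 3.890×10^-2 mol kg⁻¹ atm⁻¹
[CO2*] = KH · pCO2 = 3.890×10^-2 × 1830×10^-6 atm = 7.12×10^-5 mol/kg

[CO2*] = 71.2 μmol/kg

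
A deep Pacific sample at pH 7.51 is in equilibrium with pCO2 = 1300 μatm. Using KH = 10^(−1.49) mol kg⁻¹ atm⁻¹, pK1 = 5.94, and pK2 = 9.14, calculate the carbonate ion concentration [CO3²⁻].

[CO3²⁻] = 0.0366 mmol/kg

[CO2*] = KH · pCO2 = 10^(−1.49) × 1300×10^-6 = 4.207×10^-5 mol/kg
α₀ = 1/(1 + K1/[H⁺] + K1K2/[H⁺]²) = 1/(1 + 10^+1.57 + 10^-0.06) = 0.02562
DIC = [CO2*]/α₀ = 4.207×10^-5 / 0.02562 = 1.642 mmol/kg
[CO3²⁻] = α₂·DIC; α₂ = 0.02232, so [CO3²⁻] = 0.02232 × 1.642 = 0.0366 mmol/kg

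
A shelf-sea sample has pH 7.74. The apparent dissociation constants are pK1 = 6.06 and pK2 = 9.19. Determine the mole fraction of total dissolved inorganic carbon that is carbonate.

α₂ = 0.0336

α₂ = 1 / (1 + [H⁺]/K2 + [H⁺]²/(K1K2)) = 1 / (1 + 10^+1.45 + 10^-0.23)
   = 1 / (1 + 28.184 + 0.58884) = 1/29.773 = 0.03359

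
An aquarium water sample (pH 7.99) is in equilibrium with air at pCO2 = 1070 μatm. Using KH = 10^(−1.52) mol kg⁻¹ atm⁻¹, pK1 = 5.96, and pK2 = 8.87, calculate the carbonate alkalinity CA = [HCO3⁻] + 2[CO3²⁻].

[CO2*] = KH · pCO2 = 10^(−1.52) × 1070×10^-6 = 3.231×10^-5 mol/kg
α₀ = 1/(1 + K1/[H⁺] + K1K2/[H⁺]²) = 1/(1 + 10^+2.03 + 10^+1.15) = 0.008178
DIC = [CO2*]/α₀ = 3.231×10^-5 / 0.008178 = 3.951 mmol/kg
CA = (α₁ + 2α₂)·DIC = (0.8763 + 2×0.1155) × 3.951 = 4.38 mmol/kg

CA = 4.38 mmol/kg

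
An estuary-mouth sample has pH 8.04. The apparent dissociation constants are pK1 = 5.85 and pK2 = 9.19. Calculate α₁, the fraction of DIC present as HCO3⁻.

α₁ = 0.928

α₁ = 1 / (1 + [H⁺]/K1 + K2/[H⁺]) = 1 / (1 + 10^-2.19 + 10^-1.15)
   = 1 / (1 + 0.0064565 + 0.070795) = 1/1.0773 = 0.9283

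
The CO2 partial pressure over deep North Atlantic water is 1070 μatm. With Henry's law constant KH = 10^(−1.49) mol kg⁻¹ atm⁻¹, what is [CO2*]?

[CO2*] = 34.6 μmol/kg

KH = 10^(−1.49) = 3.236×10^-2 mol kg⁻¹ atm⁻¹
[CO2*] = KH · pCO2 = 3.236×10^-2 × 1070×10^-6 atm = 3.46×10^-5 mol/kg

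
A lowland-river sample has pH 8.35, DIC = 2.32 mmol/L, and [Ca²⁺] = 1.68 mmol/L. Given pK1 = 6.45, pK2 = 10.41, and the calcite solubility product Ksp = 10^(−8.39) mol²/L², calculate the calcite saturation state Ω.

α₂ = 1 / (1 + [H⁺]/K2 + [H⁺]²/(K1K2)) = 1 / (1 + 10^+2.06 + 10^+0.16)
   = 1 / (1 + 114.82 + 1.4454) = 1/117.26 = 0.008528
[CO3²⁻] = α₂ × DIC = 0.008528 × 2.32 = 0.01978 mmol/L = 19.78 μmol/L
Ksp = 10^(−8.39) = 4.074×10^-9
Ω = [Ca²⁺][CO3²⁻]/Ksp = (1.68×10^-3)(1.978×10^-5) / 4.074×10^-9 = 8.16

Ω = 8.16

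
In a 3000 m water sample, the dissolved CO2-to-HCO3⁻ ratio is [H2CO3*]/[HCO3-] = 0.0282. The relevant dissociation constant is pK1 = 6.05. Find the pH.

pH = 7.60

From K1 = [H⁺][HCO3-]/[H2CO3*]:  pH = pK1 − log₁₀([H2CO3*]/[HCO3-])
log₁₀(0.0282) = -1.550
pH = 6.05 − (-1.550) = 7.60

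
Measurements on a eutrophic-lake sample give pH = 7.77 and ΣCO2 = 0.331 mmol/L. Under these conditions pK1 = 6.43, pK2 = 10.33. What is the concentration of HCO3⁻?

[HCO3⁻] = 0.316 mmol/L

α₁ = 1 / (1 + [H⁺]/K1 + K2/[H⁺]) = 1 / (1 + 10^-1.34 + 10^-2.56)
   = 1 / (1 + 0.045709 + 0.0027542) = 1/1.0485 = 0.9538
[HCO3⁻] = α₁ × DIC = 0.9538 × 0.331 = 0.316 mmol/L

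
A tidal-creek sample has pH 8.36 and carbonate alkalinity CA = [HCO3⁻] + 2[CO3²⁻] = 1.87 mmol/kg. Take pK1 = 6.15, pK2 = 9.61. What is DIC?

CA = [HCO3⁻] + 2[CO3²⁻] = (α₁ + 2α₂)·DIC
At pH 8.36: [H⁺]/K1 = 10^-2.21 = 0.0061660, K2/[H⁺] = 10^-1.25 = 0.056234
α₁ = 1/(1 + 0.0061660 + 0.056234) = 1/1.0624 = 0.9413; α₂ = α₁·K2/[H⁺] = 0.05293
α₁ + 2α₂ = 1.0471
DIC = CA / (α₁ + 2α₂) = 1.87 / 1.0471 = 1.79 mmol/kg

DIC = 1.79 mmol/kg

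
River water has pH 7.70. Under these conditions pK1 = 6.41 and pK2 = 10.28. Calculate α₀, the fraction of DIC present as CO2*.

α₀ = 1 / (1 + K1/[H⁺] + K1K2/[H⁺]²) = 1 / (1 + 10^+1.29 + 10^-1.29)
   = 1 / (1 + 19.498 + 0.051286) = 1/20.550 = 0.04866

α₀ = 0.0487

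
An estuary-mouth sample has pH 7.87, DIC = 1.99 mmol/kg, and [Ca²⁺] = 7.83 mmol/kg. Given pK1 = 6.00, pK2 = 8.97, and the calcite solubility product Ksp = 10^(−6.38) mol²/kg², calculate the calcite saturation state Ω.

Ω = 2.72

α₂ = 1 / (1 + [H⁺]/K2 + [H⁺]²/(K1K2)) = 1 / (1 + 10^+1.10 + 10^-0.77)
   = 1 / (1 + 12.589 + 0.16982) = 1/13.759 = 0.07268
[CO3²⁻] = α₂ × DIC = 0.07268 × 1.99 = 0.1446 mmol/kg
Ksp = 10^(−6.38) = 4.169×10^-7
Ω = [Ca²⁺][CO3²⁻]/Ksp = (7.83×10^-3)(1.446×10^-4) / 4.169×10^-7 = 2.72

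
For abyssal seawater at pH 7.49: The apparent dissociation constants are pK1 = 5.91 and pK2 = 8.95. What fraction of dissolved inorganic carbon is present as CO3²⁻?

α₂ = 1 / (1 + [H⁺]/K2 + [H⁺]²/(K1K2)) = 1 / (1 + 10^+1.46 + 10^-0.12)
   = 1 / (1 + 28.840 + 0.75858) = 1/30.599 = 0.03268

α₂ = 0.0327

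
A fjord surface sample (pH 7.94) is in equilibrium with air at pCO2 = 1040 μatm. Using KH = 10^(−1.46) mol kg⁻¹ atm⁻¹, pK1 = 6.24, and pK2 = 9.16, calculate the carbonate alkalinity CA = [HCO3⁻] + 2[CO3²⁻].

[CO2*] = KH · pCO2 = 10^(−1.46) × 1040×10^-6 = 3.606×10^-5 mol/kg
α₀ = 1/(1 + K1/[H⁺] + K1K2/[H⁺]²) = 1/(1 + 10^+1.70 + 10^+0.48) = 0.01847
DIC = [CO2*]/α₀ = 3.606×10^-5 / 0.01847 = 1.952 mmol/kg
CA = (α₁ + 2α₂)·DIC = (0.9257 + 2×0.05578) × 1.952 = 2.03 mmol/kg

CA = 2.03 mmol/kg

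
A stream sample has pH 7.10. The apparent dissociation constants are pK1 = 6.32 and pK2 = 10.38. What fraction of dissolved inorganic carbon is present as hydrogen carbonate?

α₁ = 1 / (1 + [H⁺]/K1 + K2/[H⁺]) = 1 / (1 + 10^-0.78 + 10^-3.28)
   = 1 / (1 + 0.16596 + 0.00052481) = 1/1.1665 = 0.8573

α₁ = 0.857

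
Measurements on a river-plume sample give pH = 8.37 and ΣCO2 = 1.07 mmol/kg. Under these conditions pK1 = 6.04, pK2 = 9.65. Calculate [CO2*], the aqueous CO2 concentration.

[CO2*] = 4.73 μmol/kg

α₀ = 1 / (1 + K1/[H⁺] + K1K2/[H⁺]²) = 1 / (1 + 10^+2.33 + 10^+1.05)
   = 1 / (1 + 213.80 + 11.220) = 1/226.02 = 0.004424
[CO2*] = α₀ × DIC = 0.004424 × 1.07 = 0.00473 mmol/kg = 4.73 μmol/kg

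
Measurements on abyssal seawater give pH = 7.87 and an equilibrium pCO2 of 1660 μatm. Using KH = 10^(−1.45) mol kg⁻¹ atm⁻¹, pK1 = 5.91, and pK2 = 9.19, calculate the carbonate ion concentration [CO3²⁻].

[CO2*] = KH · pCO2 = 10^(−1.45) × 1660×10^-6 = 5.890×10^-5 mol/kg
α₀ = 1/(1 + K1/[H⁺] + K1K2/[H⁺]²) = 1/(1 + 10^+1.96 + 10^+0.64) = 0.01036
DIC = [CO2*]/α₀ = 5.890×10^-5 / 0.01036 = 5.688 mmol/kg
[CO3²⁻] = α₂·DIC; α₂ = 0.04520, so [CO3²⁻] = 0.04520 × 5.688 = 0.257 mmol/kg

[CO3²⁻] = 0.257 mmol/kg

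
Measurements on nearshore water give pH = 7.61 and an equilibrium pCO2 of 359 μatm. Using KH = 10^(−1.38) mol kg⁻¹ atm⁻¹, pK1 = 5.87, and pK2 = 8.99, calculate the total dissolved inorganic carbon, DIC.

DIC = 0.872 mmol/kg

[CO2*] = KH · pCO2 = 10^(−1.38) × 359×10^-6 = 1.497×10^-5 mol/kg
α₀ = 1/(1 + K1/[H⁺] + K1K2/[H⁺]²) = 1/(1 + 10^+1.74 + 10^+0.36) = 0.01717
DIC = [CO2*]/α₀ = 1.497×10^-5 / 0.01717 = 0.872 mmol/kg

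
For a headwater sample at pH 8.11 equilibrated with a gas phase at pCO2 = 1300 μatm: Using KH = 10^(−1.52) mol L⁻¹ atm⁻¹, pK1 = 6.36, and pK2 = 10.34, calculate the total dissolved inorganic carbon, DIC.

[CO2*] = KH · pCO2 = 10^(−1.52) × 1300×10^-6 = 3.926×10^-5 mol/L
α₀ = 1/(1 + K1/[H⁺] + K1K2/[H⁺]²) = 1/(1 + 10^+1.75 + 10^-0.48) = 0.01737
DIC = [CO2*]/α₀ = 3.926×10^-5 / 0.01737 = 2.26 mmol/L

DIC = 2.26 mmol/L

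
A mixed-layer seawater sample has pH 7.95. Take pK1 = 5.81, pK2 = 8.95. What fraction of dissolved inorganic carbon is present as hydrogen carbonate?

α₁ = 1 / (1 + [H⁺]/K1 + K2/[H⁺]) = 1 / (1 + 10^-2.14 + 10^-1.00)
   = 1 / (1 + 0.0072444 + 0.10000) = 1/1.1072 = 0.9031

α₁ = 0.903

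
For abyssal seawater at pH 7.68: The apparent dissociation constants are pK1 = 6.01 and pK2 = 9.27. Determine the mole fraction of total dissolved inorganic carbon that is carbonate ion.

α₂ = 1 / (1 + [H⁺]/K2 + [H⁺]²/(K1K2)) = 1 / (1 + 10^+1.59 + 10^-0.08)
   = 1 / (1 + 38.905 + 0.83176) = 1/40.736 = 0.02455

α₂ = 0.0245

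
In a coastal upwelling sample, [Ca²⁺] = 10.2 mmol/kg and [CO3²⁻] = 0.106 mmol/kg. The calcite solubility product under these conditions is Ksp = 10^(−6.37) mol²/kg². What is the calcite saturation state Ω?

Ω = 2.53

Ksp = 10^(−6.37) = 4.266×10^-7
Ω = [Ca²⁺][CO3²⁻]/Ksp = (10.2×10^-3)(0.106×10^-3) / 4.266×10^-7 = 2.53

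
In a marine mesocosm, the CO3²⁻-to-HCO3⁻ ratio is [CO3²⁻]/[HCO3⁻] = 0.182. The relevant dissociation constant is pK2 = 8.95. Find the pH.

From K2 = [H⁺][CO3²⁻]/[HCO3⁻]:  pH = pK2 + log₁₀([CO3²⁻]/[HCO3⁻])
log₁₀(0.182) = -0.740
pH = 8.95 + (-0.740) = 8.21

pH = 8.21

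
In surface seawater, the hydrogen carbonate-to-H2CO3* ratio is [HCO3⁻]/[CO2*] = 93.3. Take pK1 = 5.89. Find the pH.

pH = 7.86

From K1 = [H⁺][HCO3⁻]/[CO2*]:  pH = pK1 + log₁₀([HCO3⁻]/[CO2*])
log₁₀(93.3) = +1.970
pH = 5.89 + (+1.970) = 7.86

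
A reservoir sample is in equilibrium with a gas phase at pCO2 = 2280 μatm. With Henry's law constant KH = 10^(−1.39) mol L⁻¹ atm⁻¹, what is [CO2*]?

KH = 10^(−1.39) = 4.074×10^-2 mol L⁻¹ atm⁻¹
[CO2*] = KH · pCO2 = 4.074×10^-2 × 2280×10^-6 atm = 9.29×10^-5 mol/L

[CO2*] = 92.9 μmol/L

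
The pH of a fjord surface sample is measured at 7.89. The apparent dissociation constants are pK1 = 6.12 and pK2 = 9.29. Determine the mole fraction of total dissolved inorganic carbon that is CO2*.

α₀ = 0.0161

α₀ = 1 / (1 + K1/[H⁺] + K1K2/[H⁺]²) = 1 / (1 + 10^+1.77 + 10^+0.37)
   = 1 / (1 + 58.884 + 2.3442) = 1/62.229 = 0.01607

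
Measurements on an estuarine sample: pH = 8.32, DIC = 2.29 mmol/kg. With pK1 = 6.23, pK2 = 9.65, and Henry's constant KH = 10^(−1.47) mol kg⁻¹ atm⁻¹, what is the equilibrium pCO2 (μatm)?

α₀ = 1 / (1 + K1/[H⁺] + K1K2/[H⁺]²) = 1 / (1 + 10^+2.09 + 10^+0.76)
   = 1 / (1 + 123.03 + 5.7544) = 1/129.78 = 0.007705
[CO2*] = α₀ × DIC = 0.007705 × 2.29 = 0.01765 mmol/kg = 17.65 μmol/kg
pCO2 = [CO2*]/KH = 1.765×10^-5 / 3.388×10^-2 = 521 μatm

pCO2 = 521 μatm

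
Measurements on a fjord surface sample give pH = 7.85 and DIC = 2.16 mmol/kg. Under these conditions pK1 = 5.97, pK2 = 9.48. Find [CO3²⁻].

[CO3²⁻] = 0.0488 mmol/kg

α₂ = 1 / (1 + [H⁺]/K2 + [H⁺]²/(K1K2)) = 1 / (1 + 10^+1.63 + 10^-0.25)
   = 1 / (1 + 42.658 + 0.56234) = 1/44.220 = 0.02261
[CO3²⁻] = α₂ × DIC = 0.02261 × 2.16 = 0.0488 mmol/kg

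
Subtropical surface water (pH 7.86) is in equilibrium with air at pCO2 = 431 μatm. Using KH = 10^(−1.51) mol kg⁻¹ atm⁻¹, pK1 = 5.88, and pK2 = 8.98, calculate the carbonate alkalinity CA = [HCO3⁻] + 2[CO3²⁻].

CA = 1.46 mmol/kg

[CO2*] = KH · pCO2 = 10^(−1.51) × 431×10^-6 = 1.332×10^-5 mol/kg
α₀ = 1/(1 + K1/[H⁺] + K1K2/[H⁺]²) = 1/(1 + 10^+1.98 + 10^+0.86) = 0.009639
DIC = [CO2*]/α₀ = 1.332×10^-5 / 0.009639 = 1.382 mmol/kg
CA = (α₁ + 2α₂)·DIC = (0.9205 + 2×0.06983) × 1.382 = 1.46 mmol/kg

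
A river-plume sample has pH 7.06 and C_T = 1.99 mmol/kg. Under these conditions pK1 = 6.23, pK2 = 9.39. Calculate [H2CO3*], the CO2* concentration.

α₀ = 1 / (1 + K1/[H⁺] + K1K2/[H⁺]²) = 1 / (1 + 10^+0.83 + 10^-1.50)
   = 1 / (1 + 6.7608 + 0.031623) = 1/7.7925 = 0.1283
[CO2*] = α₀ × DIC = 0.1283 × 1.99 = 0.255 mmol/kg

[CO2*] = 0.255 mmol/kg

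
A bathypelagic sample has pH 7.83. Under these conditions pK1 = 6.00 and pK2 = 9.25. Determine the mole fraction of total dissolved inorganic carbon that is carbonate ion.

α₂ = 1 / (1 + [H⁺]/K2 + [H⁺]²/(K1K2)) = 1 / (1 + 10^+1.42 + 10^-0.41)
   = 1 / (1 + 26.303 + 0.38905) = 1/27.692 = 0.03611

α₂ = 0.0361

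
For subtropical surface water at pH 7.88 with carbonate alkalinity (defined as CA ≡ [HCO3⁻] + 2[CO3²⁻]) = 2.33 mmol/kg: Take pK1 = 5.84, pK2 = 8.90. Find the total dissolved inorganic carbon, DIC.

CA = [HCO3⁻] + 2[CO3²⁻] = (α₁ + 2α₂)·DIC
At pH 7.88: [H⁺]/K1 = 10^-2.04 = 0.0091201, K2/[H⁺] = 10^-1.02 = 0.095499
α₁ = 1/(1 + 0.0091201 + 0.095499) = 1/1.1046 = 0.9053; α₂ = α₁·K2/[H⁺] = 0.08645
α₁ + 2α₂ = 1.0782
DIC = CA / (α₁ + 2α₂) = 2.33 / 1.0782 = 2.16 mmol/kg

DIC = 2.16 mmol/kg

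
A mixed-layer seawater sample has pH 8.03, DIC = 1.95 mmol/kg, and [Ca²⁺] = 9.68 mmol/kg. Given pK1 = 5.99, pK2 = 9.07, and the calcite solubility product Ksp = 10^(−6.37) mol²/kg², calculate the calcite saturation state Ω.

α₂ = 1 / (1 + [H⁺]/K2 + [H⁺]²/(K1K2)) = 1 / (1 + 10^+1.04 + 10^-1.00)
   = 1 / (1 + 10.965 + 0.10000) = 1/12.065 = 0.08289
[CO3²⁻] = α₂ × DIC = 0.08289 × 1.95 = 0.1616 mmol/kg
Ksp = 10^(−6.37) = 4.266×10^-7
Ω = [Ca²⁺][CO3²⁻]/Ksp = (9.68×10^-3)(1.616×10^-4) / 4.266×10^-7 = 3.67

Ω = 3.67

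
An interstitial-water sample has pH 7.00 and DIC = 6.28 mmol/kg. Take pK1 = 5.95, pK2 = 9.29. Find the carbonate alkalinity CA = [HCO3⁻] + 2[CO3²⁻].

CA = 5.80 mmol/kg

CA = [HCO3⁻] + 2[CO3²⁻] = (α₁ + 2α₂)·DIC
At pH 7.00: [H⁺]/K1 = 10^-1.05 = 0.089125, K2/[H⁺] = 10^-2.29 = 0.0051286
α₁ = 1/(1 + 0.089125 + 0.0051286) = 1/1.0943 = 0.9139; α₂ = α₁·K2/[H⁺] = 0.004687
α₁ + 2α₂ = 0.9232
CA = 0.9232 × 6.28 = 5.80 mmol/kg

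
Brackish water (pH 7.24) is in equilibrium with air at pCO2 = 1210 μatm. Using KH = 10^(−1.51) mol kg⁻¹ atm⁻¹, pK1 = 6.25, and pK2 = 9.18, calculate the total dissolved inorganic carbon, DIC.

DIC = 0.407 mmol/kg

[CO2*] = KH · pCO2 = 10^(−1.51) × 1210×10^-6 = 3.739×10^-5 mol/kg
α₀ = 1/(1 + K1/[H⁺] + K1K2/[H⁺]²) = 1/(1 + 10^+0.99 + 10^-0.95) = 0.09187
DIC = [CO2*]/α₀ = 3.739×10^-5 / 0.09187 = 0.407 mmol/kg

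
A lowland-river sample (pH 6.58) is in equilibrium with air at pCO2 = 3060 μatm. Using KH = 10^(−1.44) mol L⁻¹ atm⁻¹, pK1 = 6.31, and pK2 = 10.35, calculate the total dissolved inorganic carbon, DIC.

DIC = 0.318 mmol/L

[CO2*] = KH · pCO2 = 10^(−1.44) × 3060×10^-6 = 1.111×10^-4 mol/L
α₀ = 1/(1 + K1/[H⁺] + K1K2/[H⁺]²) = 1/(1 + 10^+0.27 + 10^-3.50) = 0.3494
DIC = [CO2*]/α₀ = 1.111×10^-4 / 0.3494 = 0.318 mmol/L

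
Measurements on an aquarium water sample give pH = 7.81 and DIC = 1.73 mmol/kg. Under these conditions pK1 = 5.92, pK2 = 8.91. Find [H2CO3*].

α₀ = 1 / (1 + K1/[H⁺] + K1K2/[H⁺]²) = 1 / (1 + 10^+1.89 + 10^+0.79)
   = 1 / (1 + 77.625 + 6.1660) = 1/84.791 = 0.01179
[CO2*] = α₀ × DIC = 0.01179 × 1.73 = 0.0204 mmol/kg

[CO2*] = 0.0204 mmol/kg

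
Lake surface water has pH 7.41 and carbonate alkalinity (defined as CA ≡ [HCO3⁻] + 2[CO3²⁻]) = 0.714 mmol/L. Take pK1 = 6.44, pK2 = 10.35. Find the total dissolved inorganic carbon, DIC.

DIC = 0.790 mmol/L

CA = [HCO3⁻] + 2[CO3²⁻] = (α₁ + 2α₂)·DIC
At pH 7.41: [H⁺]/K1 = 10^-0.97 = 0.10715, K2/[H⁺] = 10^-2.94 = 0.0011482
α₁ = 1/(1 + 0.10715 + 0.0011482) = 1/1.1083 = 0.9023; α₂ = α₁·K2/[H⁺] = 0.001036
α₁ + 2α₂ = 0.9044
DIC = CA / (α₁ + 2α₂) = 0.714 / 0.9044 = 0.790 mmol/L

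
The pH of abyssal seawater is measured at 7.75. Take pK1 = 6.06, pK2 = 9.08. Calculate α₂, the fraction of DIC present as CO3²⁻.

α₂ = 1 / (1 + [H⁺]/K2 + [H⁺]²/(K1K2)) = 1 / (1 + 10^+1.33 + 10^-0.36)
   = 1 / (1 + 21.380 + 0.43652) = 1/22.816 = 0.04383

α₂ = 0.0438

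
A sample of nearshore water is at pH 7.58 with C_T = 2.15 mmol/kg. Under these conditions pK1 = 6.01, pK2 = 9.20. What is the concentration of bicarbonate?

[HCO3⁻] = 2.05 mmol/kg

α₁ = 1 / (1 + [H⁺]/K1 + K2/[H⁺]) = 1 / (1 + 10^-1.57 + 10^-1.62)
   = 1 / (1 + 0.026915 + 0.023988) = 1/1.0509 = 0.9516
[HCO3⁻] = α₁ × DIC = 0.9516 × 2.15 = 2.05 mmol/kg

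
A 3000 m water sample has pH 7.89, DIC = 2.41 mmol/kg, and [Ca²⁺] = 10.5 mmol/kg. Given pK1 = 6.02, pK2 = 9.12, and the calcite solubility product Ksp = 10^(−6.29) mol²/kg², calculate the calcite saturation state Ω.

α₂ = 1 / (1 + [H⁺]/K2 + [H⁺]²/(K1K2)) = 1 / (1 + 10^+1.23 + 10^-0.64)
   = 1 / (1 + 16.982 + 0.22909) = 1/18.212 = 0.05491
[CO3²⁻] = α₂ × DIC = 0.05491 × 2.41 = 0.1323 mmol/kg
Ksp = 10^(−6.29) = 5.129×10^-7
Ω = [Ca²⁺][CO3²⁻]/Ksp = (10.5×10^-3)(1.323×10^-4) / 5.129×10^-7 = 2.71

Ω = 2.71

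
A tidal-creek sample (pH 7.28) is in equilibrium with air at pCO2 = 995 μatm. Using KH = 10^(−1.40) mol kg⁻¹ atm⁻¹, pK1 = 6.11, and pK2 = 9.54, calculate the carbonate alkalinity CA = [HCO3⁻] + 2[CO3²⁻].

CA = 0.592 mmol/kg

[CO2*] = KH · pCO2 = 10^(−1.40) × 995×10^-6 = 3.961×10^-5 mol/kg
α₀ = 1/(1 + K1/[H⁺] + K1K2/[H⁺]²) = 1/(1 + 10^+1.17 + 10^-1.09) = 0.06300
DIC = [CO2*]/α₀ = 3.961×10^-5 / 0.06300 = 0.6287 mmol/kg
CA = (α₁ + 2α₂)·DIC = (0.9319 + 2×0.005121) × 0.6287 = 0.592 mmol/kg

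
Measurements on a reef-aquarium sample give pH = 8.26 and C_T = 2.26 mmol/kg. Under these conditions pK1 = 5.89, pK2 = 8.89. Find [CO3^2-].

[CO3²⁻] = 0.428 mmol/kg

α₂ = 1 / (1 + [H⁺]/K2 + [H⁺]²/(K1K2)) = 1 / (1 + 10^+0.63 + 10^-1.74)
   = 1 / (1 + 4.2658 + 0.018197) = 1/5.2840 = 0.1893
[CO3²⁻] = α₂ × DIC = 0.1893 × 2.26 = 0.428 mmol/kg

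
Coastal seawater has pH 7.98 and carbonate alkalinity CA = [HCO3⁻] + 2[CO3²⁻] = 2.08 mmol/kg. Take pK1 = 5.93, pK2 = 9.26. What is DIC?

CA = [HCO3⁻] + 2[CO3²⁻] = (α₁ + 2α₂)·DIC
At pH 7.98: [H⁺]/K1 = 10^-2.05 = 0.0089125, K2/[H⁺] = 10^-1.28 = 0.052481
α₁ = 1/(1 + 0.0089125 + 0.052481) = 1/1.0614 = 0.9422; α₂ = α₁·K2/[H⁺] = 0.04945
α₁ + 2α₂ = 1.0410
DIC = CA / (α₁ + 2α₂) = 2.08 / 1.0410 = 2.00 mmol/kg

DIC = 2.00 mmol/kg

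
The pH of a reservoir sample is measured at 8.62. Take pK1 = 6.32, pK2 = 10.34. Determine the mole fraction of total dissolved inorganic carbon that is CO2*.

α₀ = 1 / (1 + K1/[H⁺] + K1K2/[H⁺]²) = 1 / (1 + 10^+2.30 + 10^+0.58)
   = 1 / (1 + 199.53 + 3.8019) = 1/204.33 = 0.004894

α₀ = 0.00489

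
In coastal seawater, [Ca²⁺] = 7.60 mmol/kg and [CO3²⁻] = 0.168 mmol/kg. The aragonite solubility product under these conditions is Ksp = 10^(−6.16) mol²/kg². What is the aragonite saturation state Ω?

Ksp = 10^(−6.16) = 6.918×10^-7
Ω = [Ca²⁺][CO3²⁻]/Ksp = (7.60×10^-3)(0.168×10^-3) / 6.918×10^-7 = 1.85

Ω = 1.85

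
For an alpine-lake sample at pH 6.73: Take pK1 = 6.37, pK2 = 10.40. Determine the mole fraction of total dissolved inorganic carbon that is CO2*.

α₀ = 0.304

α₀ = 1 / (1 + K1/[H⁺] + K1K2/[H⁺]²) = 1 / (1 + 10^+0.36 + 10^-3.31)
   = 1 / (1 + 2.2909 + 0.00048978) = 1/3.2914 = 0.3038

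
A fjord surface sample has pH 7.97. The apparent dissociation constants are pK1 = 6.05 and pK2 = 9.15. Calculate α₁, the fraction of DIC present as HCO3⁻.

α₁ = 0.928

α₁ = 1 / (1 + [H⁺]/K1 + K2/[H⁺]) = 1 / (1 + 10^-1.92 + 10^-1.18)
   = 1 / (1 + 0.012023 + 0.066069) = 1/1.0781 = 0.9276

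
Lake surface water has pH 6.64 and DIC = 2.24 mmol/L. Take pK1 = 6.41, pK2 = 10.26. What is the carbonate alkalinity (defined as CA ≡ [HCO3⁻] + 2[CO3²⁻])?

CA = [HCO3⁻] + 2[CO3²⁻] = (α₁ + 2α₂)·DIC
At pH 6.64: [H⁺]/K1 = 10^-0.23 = 0.58884, K2/[H⁺] = 10^-3.62 = 0.00023988
α₁ = 1/(1 + 0.58884 + 0.00023988) = 1/1.5891 = 0.6293; α₂ = α₁·K2/[H⁺] = 0.0001510
α₁ + 2α₂ = 0.6296
CA = 0.6296 × 2.24 = 1.41 mmol/L

CA = 1.41 mmol/L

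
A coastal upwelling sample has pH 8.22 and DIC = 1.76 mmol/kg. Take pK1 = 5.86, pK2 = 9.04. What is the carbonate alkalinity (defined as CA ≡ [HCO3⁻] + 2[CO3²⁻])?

CA = [HCO3⁻] + 2[CO3²⁻] = (α₁ + 2α₂)·DIC
At pH 8.22: [H⁺]/K1 = 10^-2.36 = 0.0043652, K2/[H⁺] = 10^-0.82 = 0.15136
α₁ = 1/(1 + 0.0043652 + 0.15136) = 1/1.1557 = 0.8653; α₂ = α₁·K2/[H⁺] = 0.1310
α₁ + 2α₂ = 1.1272
CA = 1.1272 × 1.76 = 1.98 mmol/kg

CA = 1.98 mmol/kg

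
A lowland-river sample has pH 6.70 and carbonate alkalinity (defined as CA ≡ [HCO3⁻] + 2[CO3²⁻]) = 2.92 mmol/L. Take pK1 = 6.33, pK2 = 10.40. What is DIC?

CA = [HCO3⁻] + 2[CO3²⁻] = (α₁ + 2α₂)·DIC
At pH 6.70: [H⁺]/K1 = 10^-0.37 = 0.42658, K2/[H⁺] = 10^-3.70 = 0.00019953
α₁ = 1/(1 + 0.42658 + 0.00019953) = 1/1.4268 = 0.7009; α₂ = α₁·K2/[H⁺] = 0.0001398
α₁ + 2α₂ = 0.7012
DIC = CA / (α₁ + 2α₂) = 2.92 / 0.7012 = 4.16 mmol/L

DIC = 4.16 mmol/L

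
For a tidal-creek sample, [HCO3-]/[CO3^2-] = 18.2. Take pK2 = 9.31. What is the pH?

pH = 8.05

From K2 = [H⁺][CO3^2-]/[HCO3-]:  pH = pK2 − log₁₀([HCO3-]/[CO3^2-])
log₁₀(18.2) = +1.260
pH = 9.31 − (+1.260) = 8.05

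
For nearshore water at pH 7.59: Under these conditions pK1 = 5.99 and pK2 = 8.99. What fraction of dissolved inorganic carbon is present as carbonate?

α₂ = 1 / (1 + [H⁺]/K2 + [H⁺]²/(K1K2)) = 1 / (1 + 10^+1.40 + 10^-0.20)
   = 1 / (1 + 25.119 + 0.63096) = 1/26.750 = 0.03738

α₂ = 0.0374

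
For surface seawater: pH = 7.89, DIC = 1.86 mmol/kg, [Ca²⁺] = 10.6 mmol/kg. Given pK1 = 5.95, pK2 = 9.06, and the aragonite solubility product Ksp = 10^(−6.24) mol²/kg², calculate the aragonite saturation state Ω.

Ω = 2.15

α₂ = 1 / (1 + [H⁺]/K2 + [H⁺]²/(K1K2)) = 1 / (1 + 10^+1.17 + 10^-0.77)
   = 1 / (1 + 14.791 + 0.16982) = 1/15.961 = 0.06265
[CO3²⁻] = α₂ × DIC = 0.06265 × 1.86 = 0.1165 mmol/kg
Ksp = 10^(−6.24) = 5.754×10^-7
Ω = [Ca²⁺][CO3²⁻]/Ksp = (10.6×10^-3)(1.165×10^-4) / 5.754×10^-7 = 2.15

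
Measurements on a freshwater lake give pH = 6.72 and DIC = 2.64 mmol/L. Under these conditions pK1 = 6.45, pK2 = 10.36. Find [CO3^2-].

α₂ = 1 / (1 + [H⁺]/K2 + [H⁺]²/(K1K2)) = 1 / (1 + 10^+3.64 + 10^+3.37)
   = 1 / (1 + 4365.2 + 2344.2) = 1/6710.4 = 0.0001490
[CO3²⁻] = α₂ × DIC = 0.0001490 × 2.64 = 0.000393 mmol/L = 0.393 μmol/L

[CO3²⁻] = 0.393 μmol/L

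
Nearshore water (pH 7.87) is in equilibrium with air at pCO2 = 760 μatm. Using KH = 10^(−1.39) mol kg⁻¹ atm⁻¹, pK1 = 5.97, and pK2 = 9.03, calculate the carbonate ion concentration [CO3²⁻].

[CO3²⁻] = 0.170 mmol/kg

[CO2*] = KH · pCO2 = 10^(−1.39) × 760×10^-6 = 3.096×10^-5 mol/kg
α₀ = 1/(1 + K1/[H⁺] + K1K2/[H⁺]²) = 1/(1 + 10^+1.90 + 10^+0.74) = 0.01164
DIC = [CO2*]/α₀ = 3.096×10^-5 / 0.01164 = 2.660 mmol/kg
[CO3²⁻] = α₂·DIC; α₂ = 0.06395, so [CO3²⁻] = 0.06395 × 2.660 = 0.170 mmol/kg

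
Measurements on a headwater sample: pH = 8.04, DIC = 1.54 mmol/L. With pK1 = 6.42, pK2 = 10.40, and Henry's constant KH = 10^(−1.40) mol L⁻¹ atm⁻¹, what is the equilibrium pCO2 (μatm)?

pCO2 = 902 μatm

α₀ = 1 / (1 + K1/[H⁺] + K1K2/[H⁺]²) = 1 / (1 + 10^+1.62 + 10^-0.74)
   = 1 / (1 + 41.687 + 0.18197) = 1/42.869 = 0.02333
[CO2*] = α₀ × DIC = 0.02333 × 1.54 = 0.03592 mmol/L
pCO2 = [CO2*]/KH = 3.592×10^-5 / 3.981×10^-2 = 902 μatm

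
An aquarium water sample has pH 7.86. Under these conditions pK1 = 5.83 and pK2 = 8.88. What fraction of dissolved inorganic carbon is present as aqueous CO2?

α₀ = 1 / (1 + K1/[H⁺] + K1K2/[H⁺]²) = 1 / (1 + 10^+2.03 + 10^+1.01)
   = 1 / (1 + 107.15 + 10.233) = 1/118.38 = 0.008447

α₀ = 0.00845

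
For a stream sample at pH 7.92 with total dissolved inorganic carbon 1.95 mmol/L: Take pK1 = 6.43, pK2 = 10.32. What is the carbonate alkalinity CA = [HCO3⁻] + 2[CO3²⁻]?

CA = [HCO3⁻] + 2[CO3²⁻] = (α₁ + 2α₂)·DIC
At pH 7.92: [H⁺]/K1 = 10^-1.49 = 0.032359, K2/[H⁺] = 10^-2.40 = 0.0039811
α₁ = 1/(1 + 0.032359 + 0.0039811) = 1/1.0363 = 0.9649; α₂ = α₁·K2/[H⁺] = 0.003841
α₁ + 2α₂ = 0.9726
CA = 0.9726 × 1.95 = 1.90 mmol/L

CA = 1.90 mmol/L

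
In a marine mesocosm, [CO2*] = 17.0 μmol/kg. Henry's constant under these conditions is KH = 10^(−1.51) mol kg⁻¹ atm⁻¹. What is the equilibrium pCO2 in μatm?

pCO2 = 550 μatm

KH = 10^(−1.51) = 3.090×10^-2 mol kg⁻¹ atm⁻¹
pCO2 = [CO2*]/KH = 17.0×10^-6 / 3.090×10^-2 = 5.50×10^-4 atm = 550 μatm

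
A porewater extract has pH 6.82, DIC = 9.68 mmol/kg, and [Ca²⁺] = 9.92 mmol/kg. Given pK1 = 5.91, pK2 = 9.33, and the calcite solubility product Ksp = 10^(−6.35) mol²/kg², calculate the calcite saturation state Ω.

α₂ = 1 / (1 + [H⁺]/K2 + [H⁺]²/(K1K2)) = 1 / (1 + 10^+2.51 + 10^+1.60)
   = 1 / (1 + 323.59 + 39.811) = 1/364.40 = 0.002744
[CO3²⁻] = α₂ × DIC = 0.002744 × 9.68 = 0.02656 mmol/kg
Ksp = 10^(−6.35) = 4.467×10^-7
Ω = [Ca²⁺][CO3²⁻]/Ksp = (9.92×10^-3)(2.656×10^-5) / 4.467×10^-7 = 0.590

Ω = 0.590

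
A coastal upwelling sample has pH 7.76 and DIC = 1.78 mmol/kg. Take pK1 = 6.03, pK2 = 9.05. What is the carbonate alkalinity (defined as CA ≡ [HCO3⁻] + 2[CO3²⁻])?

CA = [HCO3⁻] + 2[CO3²⁻] = (α₁ + 2α₂)·DIC
At pH 7.76: [H⁺]/K1 = 10^-1.73 = 0.018621, K2/[H⁺] = 10^-1.29 = 0.051286
α₁ = 1/(1 + 0.018621 + 0.051286) = 1/1.0699 = 0.9347; α₂ = α₁·K2/[H⁺] = 0.04794
α₁ + 2α₂ = 1.0305
CA = 1.0305 × 1.78 = 1.83 mmol/kg

CA = 1.83 mmol/kg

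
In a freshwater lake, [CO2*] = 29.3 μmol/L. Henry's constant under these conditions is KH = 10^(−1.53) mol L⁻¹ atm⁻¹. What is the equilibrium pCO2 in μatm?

pCO2 = 993 μatm

KH = 10^(−1.53) = 2.951×10^-2 mol L⁻¹ atm⁻¹
pCO2 = [CO2*]/KH = 29.3×10^-6 / 2.951×10^-2 = 9.93×10^-4 atm = 993 μatm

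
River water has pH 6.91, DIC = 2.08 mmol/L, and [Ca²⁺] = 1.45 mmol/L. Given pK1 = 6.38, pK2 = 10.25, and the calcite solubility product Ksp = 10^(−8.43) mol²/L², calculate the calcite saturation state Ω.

Ω = 0.286

α₂ = 1 / (1 + [H⁺]/K2 + [H⁺]²/(K1K2)) = 1 / (1 + 10^+3.34 + 10^+2.81)
   = 1 / (1 + 2187.8 + 645.65) = 1/2834.4 = 0.0003528
[CO3²⁻] = α₂ × DIC = 0.0003528 × 2.08 = 0.0007338 mmol/L = 0.7338 μmol/L
Ksp = 10^(−8.43) = 3.715×10^-9
Ω = [Ca²⁺][CO3²⁻]/Ksp = (1.45×10^-3)(7.338×10^-7) / 3.715×10^-9 = 0.286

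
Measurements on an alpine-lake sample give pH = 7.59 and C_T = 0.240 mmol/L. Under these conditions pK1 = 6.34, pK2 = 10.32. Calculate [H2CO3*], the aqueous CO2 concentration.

[CO2*] = 12.8 μmol/L

α₀ = 1 / (1 + K1/[H⁺] + K1K2/[H⁺]²) = 1 / (1 + 10^+1.25 + 10^-1.48)
   = 1 / (1 + 17.783 + 0.033113) = 1/18.816 = 0.05315
[CO2*] = α₀ × DIC = 0.05315 × 0.240 = 0.0128 mmol/L = 12.8 μmol/L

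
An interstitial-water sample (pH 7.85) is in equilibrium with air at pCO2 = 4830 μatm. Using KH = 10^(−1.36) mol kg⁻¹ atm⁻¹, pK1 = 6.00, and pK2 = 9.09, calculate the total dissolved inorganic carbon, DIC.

[CO2*] = KH · pCO2 = 10^(−1.36) × 4830×10^-6 = 2.108×10^-4 mol/kg
α₀ = 1/(1 + K1/[H⁺] + K1K2/[H⁺]²) = 1/(1 + 10^+1.85 + 10^+0.61) = 0.01318
DIC = [CO2*]/α₀ = 2.108×10^-4 / 0.01318 = 16.0 mmol/kg

DIC = 16.0 mmol/kg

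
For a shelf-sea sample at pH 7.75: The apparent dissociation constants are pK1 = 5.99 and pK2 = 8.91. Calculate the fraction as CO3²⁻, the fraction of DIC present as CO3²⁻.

α₂ = 1 / (1 + [H⁺]/K2 + [H⁺]²/(K1K2)) = 1 / (1 + 10^+1.16 + 10^-0.60)
   = 1 / (1 + 14.454 + 0.25119) = 1/15.706 = 0.06367

α₂ = 0.0637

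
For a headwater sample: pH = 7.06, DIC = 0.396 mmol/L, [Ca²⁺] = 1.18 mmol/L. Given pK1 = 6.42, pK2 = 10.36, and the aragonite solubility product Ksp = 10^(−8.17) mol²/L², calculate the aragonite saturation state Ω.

Ω = 0.0282

α₂ = 1 / (1 + [H⁺]/K2 + [H⁺]²/(K1K2)) = 1 / (1 + 10^+3.30 + 10^+2.66)
   = 1 / (1 + 1995.3 + 457.09) = 1/2453.4 = 0.0004076
[CO3²⁻] = α₂ × DIC = 0.0004076 × 0.396 = 0.0001614 mmol/L = 0.1614 μmol/L
Ksp = 10^(−8.17) = 6.761×10^-9
Ω = [Ca²⁺][CO3²⁻]/Ksp = (1.18×10^-3)(1.614×10^-7) / 6.761×10^-9 = 0.0282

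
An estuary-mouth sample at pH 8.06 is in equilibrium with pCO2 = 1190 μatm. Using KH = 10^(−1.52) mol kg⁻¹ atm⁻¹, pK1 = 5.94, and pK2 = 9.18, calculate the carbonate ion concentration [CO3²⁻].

[CO2*] = KH · pCO2 = 10^(−1.52) × 1190×10^-6 = 3.594×10^-5 mol/kg
α₀ = 1/(1 + K1/[H⁺] + K1K2/[H⁺]²) = 1/(1 + 10^+2.12 + 10^+1.00) = 0.007002
DIC = [CO2*]/α₀ = 3.594×10^-5 / 0.007002 = 5.133 mmol/kg
[CO3²⁻] = α₂·DIC; α₂ = 0.07002, so [CO3²⁻] = 0.07002 × 5.133 = 0.359 mmol/kg

[CO3²⁻] = 0.359 mmol/kg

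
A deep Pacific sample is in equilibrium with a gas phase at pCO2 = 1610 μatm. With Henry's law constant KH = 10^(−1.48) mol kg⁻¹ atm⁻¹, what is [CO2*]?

[CO2*] = 53.3 μmol/kg

KH = 10^(−1.48) = 3.311×10^-2 mol kg⁻¹ atm⁻¹
[CO2*] = KH · pCO2 = 3.311×10^-2 × 1610×10^-6 atm = 5.33×10^-5 mol/kg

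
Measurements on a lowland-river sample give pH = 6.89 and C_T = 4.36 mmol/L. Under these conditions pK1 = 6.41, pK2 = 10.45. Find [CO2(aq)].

[CO2*] = 1.08 mmol/L

α₀ = 1 / (1 + K1/[H⁺] + K1K2/[H⁺]²) = 1 / (1 + 10^+0.48 + 10^-3.08)
   = 1 / (1 + 3.0200 + 0.00083176) = 1/4.0208 = 0.2487
[CO2*] = α₀ × DIC = 0.2487 × 4.36 = 1.08 mmol/L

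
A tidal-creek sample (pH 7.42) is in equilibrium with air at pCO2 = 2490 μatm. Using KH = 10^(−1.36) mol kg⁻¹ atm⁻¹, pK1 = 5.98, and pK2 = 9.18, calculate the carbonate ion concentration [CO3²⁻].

[CO2*] = KH · pCO2 = 10^(−1.36) × 2490×10^-6 = 1.087×10^-4 mol/kg
α₀ = 1/(1 + K1/[H⁺] + K1K2/[H⁺]²) = 1/(1 + 10^+1.44 + 10^-0.32) = 0.03446
DIC = [CO2*]/α₀ = 1.087×10^-4 / 0.03446 = 3.154 mmol/kg
[CO3²⁻] = α₂·DIC; α₂ = 0.01649, so [CO3²⁻] = 0.01649 × 3.154 = 0.0520 mmol/kg

[CO3²⁻] = 0.0520 mmol/kg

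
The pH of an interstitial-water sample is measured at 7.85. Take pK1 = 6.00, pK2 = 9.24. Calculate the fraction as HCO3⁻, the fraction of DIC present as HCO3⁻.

α₁ = 0.948

α₁ = 1 / (1 + [H⁺]/K1 + K2/[H⁺]) = 1 / (1 + 10^-1.85 + 10^-1.39)
   = 1 / (1 + 0.014125 + 0.040738) = 1/1.0549 = 0.9480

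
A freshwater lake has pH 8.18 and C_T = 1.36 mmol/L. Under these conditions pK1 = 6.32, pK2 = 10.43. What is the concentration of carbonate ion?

[CO3²⁻] = 7.50 μmol/L

α₂ = 1 / (1 + [H⁺]/K2 + [H⁺]²/(K1K2)) = 1 / (1 + 10^+2.25 + 10^+0.39)
   = 1 / (1 + 177.83 + 2.4547) = 1/181.28 = 0.005516
[CO3²⁻] = α₂ × DIC = 0.005516 × 1.36 = 0.00750 mmol/L = 7.50 μmol/L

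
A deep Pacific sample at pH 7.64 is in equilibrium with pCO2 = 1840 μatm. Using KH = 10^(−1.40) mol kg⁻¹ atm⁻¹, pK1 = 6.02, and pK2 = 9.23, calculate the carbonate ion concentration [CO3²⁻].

[CO2*] = KH · pCO2 = 10^(−1.40) × 1840×10^-6 = 7.325×10^-5 mol/kg
α₀ = 1/(1 + K1/[H⁺] + K1K2/[H⁺]²) = 1/(1 + 10^+1.62 + 10^+0.03) = 0.02285
DIC = [CO2*]/α₀ = 7.325×10^-5 / 0.02285 = 3.205 mmol/kg
[CO3²⁻] = α₂·DIC; α₂ = 0.02449, so [CO3²⁻] = 0.02449 × 3.205 = 0.0785 mmol/kg

[CO3²⁻] = 0.0785 mmol/kg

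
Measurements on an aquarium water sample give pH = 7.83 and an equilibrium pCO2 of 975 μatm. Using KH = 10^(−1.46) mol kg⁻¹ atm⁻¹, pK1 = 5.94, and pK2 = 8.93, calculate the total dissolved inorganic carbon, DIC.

DIC = 2.87 mmol/kg

[CO2*] = KH · pCO2 = 10^(−1.46) × 975×10^-6 = 3.381×10^-5 mol/kg
α₀ = 1/(1 + K1/[H⁺] + K1K2/[H⁺]²) = 1/(1 + 10^+1.89 + 10^+0.79) = 0.01179
DIC = [CO2*]/α₀ = 3.381×10^-5 / 0.01179 = 2.87 mmol/kg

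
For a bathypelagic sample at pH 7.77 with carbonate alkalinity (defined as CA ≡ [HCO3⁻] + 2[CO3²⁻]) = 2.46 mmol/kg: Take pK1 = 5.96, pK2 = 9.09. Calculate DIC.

CA = [HCO3⁻] + 2[CO3²⁻] = (α₁ + 2α₂)·DIC
At pH 7.77: [H⁺]/K1 = 10^-1.81 = 0.015488, K2/[H⁺] = 10^-1.32 = 0.047863
α₁ = 1/(1 + 0.015488 + 0.047863) = 1/1.0634 = 0.9404; α₂ = α₁·K2/[H⁺] = 0.04501
α₁ + 2α₂ = 1.0304
DIC = CA / (α₁ + 2α₂) = 2.46 / 1.0304 = 2.39 mmol/kg

DIC = 2.39 mmol/kg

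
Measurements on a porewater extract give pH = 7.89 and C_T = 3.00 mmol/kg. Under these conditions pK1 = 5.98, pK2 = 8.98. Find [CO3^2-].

α₂ = 1 / (1 + [H⁺]/K2 + [H⁺]²/(K1K2)) = 1 / (1 + 10^+1.09 + 10^-0.82)
   = 1 / (1 + 12.303 + 0.15136) = 1/13.454 = 0.07433
[CO3²⁻] = α₂ × DIC = 0.07433 × 3.00 = 0.223 mmol/kg

[CO3²⁻] = 0.223 mmol/kg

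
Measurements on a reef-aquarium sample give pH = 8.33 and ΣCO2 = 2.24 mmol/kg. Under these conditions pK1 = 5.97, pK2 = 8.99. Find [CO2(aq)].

α₀ = 1 / (1 + K1/[H⁺] + K1K2/[H⁺]²) = 1 / (1 + 10^+2.36 + 10^+1.70)
   = 1 / (1 + 229.09 + 50.119) = 1/280.21 = 0.003569
[CO2*] = α₀ × DIC = 0.003569 × 2.24 = 0.00799 mmol/kg = 7.99 μmol/kg

[CO2*] = 7.99 μmol/kg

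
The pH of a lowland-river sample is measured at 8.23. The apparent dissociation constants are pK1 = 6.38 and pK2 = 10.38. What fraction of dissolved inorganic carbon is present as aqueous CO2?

α₀ = 0.0138

α₀ = 1 / (1 + K1/[H⁺] + K1K2/[H⁺]²) = 1 / (1 + 10^+1.85 + 10^-0.30)
   = 1 / (1 + 70.795 + 0.50119) = 1/72.296 = 0.01383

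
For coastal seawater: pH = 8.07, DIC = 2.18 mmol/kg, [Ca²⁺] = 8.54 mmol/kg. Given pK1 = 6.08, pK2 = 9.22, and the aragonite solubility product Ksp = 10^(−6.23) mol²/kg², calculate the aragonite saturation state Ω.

Ω = 2.07

α₂ = 1 / (1 + [H⁺]/K2 + [H⁺]²/(K1K2)) = 1 / (1 + 10^+1.15 + 10^-0.84)
   = 1 / (1 + 14.125 + 0.14454) = 1/15.270 = 0.06549
[CO3²⁻] = α₂ × DIC = 0.06549 × 2.18 = 0.1428 mmol/kg
Ksp = 10^(−6.23) = 5.888×10^-7
Ω = [Ca²⁺][CO3²⁻]/Ksp = (8.54×10^-3)(1.428×10^-4) / 5.888×10^-7 = 2.07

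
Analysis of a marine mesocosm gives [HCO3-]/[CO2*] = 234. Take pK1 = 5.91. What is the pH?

pH = 8.28

From K1 = [H⁺][HCO3-]/[CO2*]:  pH = pK1 + log₁₀([HCO3-]/[CO2*])
log₁₀(234) = +2.369
pH = 5.91 + (+2.369) = 8.28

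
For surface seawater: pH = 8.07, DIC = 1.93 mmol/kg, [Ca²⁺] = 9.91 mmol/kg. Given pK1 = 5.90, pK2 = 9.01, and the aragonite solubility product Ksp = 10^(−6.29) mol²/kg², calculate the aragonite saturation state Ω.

Ω = 3.82

α₂ = 1 / (1 + [H⁺]/K2 + [H⁺]²/(K1K2)) = 1 / (1 + 10^+0.94 + 10^-1.23)
   = 1 / (1 + 8.7096 + 0.058884) = 1/9.7685 = 0.1024
[CO3²⁻] = α₂ × DIC = 0.1024 × 1.93 = 0.1976 mmol/kg
Ksp = 10^(−6.29) = 5.129×10^-7
Ω = [Ca²⁺][CO3²⁻]/Ksp = (9.91×10^-3)(1.976×10^-4) / 5.129×10^-7 = 3.82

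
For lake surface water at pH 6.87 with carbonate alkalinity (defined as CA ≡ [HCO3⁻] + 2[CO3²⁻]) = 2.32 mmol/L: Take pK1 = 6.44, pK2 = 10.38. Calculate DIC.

CA = [HCO3⁻] + 2[CO3²⁻] = (α₁ + 2α₂)·DIC
At pH 6.87: [H⁺]/K1 = 10^-0.43 = 0.37154, K2/[H⁺] = 10^-3.51 = 0.00030903
α₁ = 1/(1 + 0.37154 + 0.00030903) = 1/1.3718 = 0.7289; α₂ = α₁·K2/[H⁺] = 0.0002253
α₁ + 2α₂ = 0.7294
DIC = CA / (α₁ + 2α₂) = 2.32 / 0.7294 = 3.18 mmol/L

DIC = 3.18 mmol/L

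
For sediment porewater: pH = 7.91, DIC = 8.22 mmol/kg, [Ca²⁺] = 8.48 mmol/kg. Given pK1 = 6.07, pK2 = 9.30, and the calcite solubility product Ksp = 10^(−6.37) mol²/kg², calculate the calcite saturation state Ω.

α₂ = 1 / (1 + [H⁺]/K2 + [H⁺]²/(K1K2)) = 1 / (1 + 10^+1.39 + 10^-0.45)
   = 1 / (1 + 24.547 + 0.35481) = 1/25.902 = 0.03861
[CO3²⁻] = α₂ × DIC = 0.03861 × 8.22 = 0.3174 mmol/kg
Ksp = 10^(−6.37) = 4.266×10^-7
Ω = [Ca²⁺][CO3²⁻]/Ksp = (8.48×10^-3)(3.174×10^-4) / 4.266×10^-7 = 6.31

Ω = 6.31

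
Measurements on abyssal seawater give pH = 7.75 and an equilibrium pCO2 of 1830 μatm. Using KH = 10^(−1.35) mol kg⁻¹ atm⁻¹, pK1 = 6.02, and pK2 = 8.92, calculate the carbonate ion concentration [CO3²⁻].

[CO3²⁻] = 0.297 mmol/kg

[CO2*] = KH · pCO2 = 10^(−1.35) × 1830×10^-6 = 8.174×10^-5 mol/kg
α₀ = 1/(1 + K1/[H⁺] + K1K2/[H⁺]²) = 1/(1 + 10^+1.73 + 10^+0.56) = 0.01714
DIC = [CO2*]/α₀ = 8.174×10^-5 / 0.01714 = 4.768 mmol/kg
[CO3²⁻] = α₂·DIC; α₂ = 0.06224, so [CO3²⁻] = 0.06224 × 4.768 = 0.297 mmol/kg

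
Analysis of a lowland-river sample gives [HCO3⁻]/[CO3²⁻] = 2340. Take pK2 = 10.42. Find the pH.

pH = 7.05

From K2 = [H⁺][CO3²⁻]/[HCO3⁻]:  pH = pK2 − log₁₀([HCO3⁻]/[CO3²⁻])
log₁₀(2340) = +3.369
pH = 10.42 − (+3.369) = 7.05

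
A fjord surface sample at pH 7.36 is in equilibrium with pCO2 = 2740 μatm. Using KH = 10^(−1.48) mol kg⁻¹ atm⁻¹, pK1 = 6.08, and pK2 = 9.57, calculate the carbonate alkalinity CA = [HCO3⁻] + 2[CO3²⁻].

CA = 1.75 mmol/kg

[CO2*] = KH · pCO2 = 10^(−1.48) × 2740×10^-6 = 9.073×10^-5 mol/kg
α₀ = 1/(1 + K1/[H⁺] + K1K2/[H⁺]²) = 1/(1 + 10^+1.28 + 10^-0.93) = 0.04957
DIC = [CO2*]/α₀ = 9.073×10^-5 / 0.04957 = 1.830 mmol/kg
CA = (α₁ + 2α₂)·DIC = (0.9446 + 2×0.005824) × 1.830 = 1.75 mmol/kg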